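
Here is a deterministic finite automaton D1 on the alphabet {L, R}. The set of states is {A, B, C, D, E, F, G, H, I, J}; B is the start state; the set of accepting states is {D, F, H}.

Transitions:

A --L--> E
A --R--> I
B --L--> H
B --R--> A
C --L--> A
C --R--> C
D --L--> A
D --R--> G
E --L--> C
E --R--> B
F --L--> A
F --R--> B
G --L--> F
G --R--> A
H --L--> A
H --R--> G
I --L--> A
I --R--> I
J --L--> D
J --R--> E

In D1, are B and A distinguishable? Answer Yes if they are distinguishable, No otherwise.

States {D,J} cannot be reached from the start state, so discard them.
P0 = {F,H} | {A,B,C,E,G,I}.
On input L, block {A,B,C,E,G,I} splits into {A,C,E,I} and {B,G}.
On input R, block {A,C,E,I} splits into {A,C,I} and {E}.
On input L, block {A,C,I} splits into {C,I} and {A}.
The partition is now stable with 5 blocks: {F,H} | {C,I} | {B,G} | {E} | {A}.
B and A end up in different blocks, so they are distinguishable. For instance, the string 'L' is accepted from only B.

Yes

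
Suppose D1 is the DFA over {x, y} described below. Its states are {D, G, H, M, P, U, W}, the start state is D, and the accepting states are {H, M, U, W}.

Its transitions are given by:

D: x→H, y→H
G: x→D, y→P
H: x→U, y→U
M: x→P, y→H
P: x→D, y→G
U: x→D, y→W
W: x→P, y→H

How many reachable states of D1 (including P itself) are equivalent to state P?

2

First remove the unreachable states {M}; 6 states remain.
Initial partition by acceptance: {H,U,W} | {D,G,P}.
Split {H,U,W} by δ(·,x) → {U,W} and {H}.
On input y, block {U,W} splits into {U} and {W}.
On input x, block {D,G,P} splits into {G,P} and {D}.
No further refinement is possible. Final partition (5 blocks): {U} | {G,P} | {H} | {W} | {D}.
The equivalence class containing P is {G,P}, of size 2.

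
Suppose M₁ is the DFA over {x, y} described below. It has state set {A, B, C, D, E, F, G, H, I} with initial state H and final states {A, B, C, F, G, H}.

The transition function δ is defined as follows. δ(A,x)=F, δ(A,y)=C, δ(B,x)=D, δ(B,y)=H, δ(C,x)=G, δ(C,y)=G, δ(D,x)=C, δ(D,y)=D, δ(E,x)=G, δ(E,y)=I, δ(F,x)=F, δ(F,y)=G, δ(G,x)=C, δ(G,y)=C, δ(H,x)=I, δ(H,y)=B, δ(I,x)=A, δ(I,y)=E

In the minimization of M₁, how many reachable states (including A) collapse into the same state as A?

4

Initial partition by acceptance: {A,B,C,F,G,H} | {D,E,I}.
On input x, block {A,B,C,F,G,H} splits into {A,C,F,G} and {B,H}.
The partition is now stable with 3 blocks: {A,C,F,G} | {D,E,I} | {B,H}.
State A belongs to the block {A,C,F,G}, which has 4 states.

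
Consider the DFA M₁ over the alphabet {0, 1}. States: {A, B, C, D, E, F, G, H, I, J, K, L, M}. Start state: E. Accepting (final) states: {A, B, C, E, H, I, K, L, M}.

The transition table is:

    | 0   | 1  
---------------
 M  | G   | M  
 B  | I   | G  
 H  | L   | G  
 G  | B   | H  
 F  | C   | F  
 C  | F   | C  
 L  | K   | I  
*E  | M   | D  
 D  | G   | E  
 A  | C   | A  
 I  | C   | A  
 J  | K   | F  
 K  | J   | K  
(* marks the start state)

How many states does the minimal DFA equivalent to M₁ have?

Every state is reachable, so we keep all 13.
Start with accepting vs non-accepting: {A,B,C,E,H,I,K,L,M} | {D,F,G,J}.
Refine {A,B,C,E,H,I,K,L,M} on symbol 0: members go to different blocks, giving {A,B,E,H,I,L} and {C,K,M}.
Split {A,B,E,H,I,L} by δ(·,0) → {A,E,I,L} and {B,H}.
Refine {A,E,I,L} on symbol 1: members go to different blocks, giving {A,I,L} and {E}.
Refine {D,F,G,J} on symbol 0: members go to different blocks, giving {F,J} and {D} and {G}.
On input 0, block {C,K,M} splits into {C,K} and {M}.
Stable partition: {A,I,L} | {F,J} | {C,K} | {B,H} | {E} | {D} | {G} | {M} — 8 equivalence classes.

8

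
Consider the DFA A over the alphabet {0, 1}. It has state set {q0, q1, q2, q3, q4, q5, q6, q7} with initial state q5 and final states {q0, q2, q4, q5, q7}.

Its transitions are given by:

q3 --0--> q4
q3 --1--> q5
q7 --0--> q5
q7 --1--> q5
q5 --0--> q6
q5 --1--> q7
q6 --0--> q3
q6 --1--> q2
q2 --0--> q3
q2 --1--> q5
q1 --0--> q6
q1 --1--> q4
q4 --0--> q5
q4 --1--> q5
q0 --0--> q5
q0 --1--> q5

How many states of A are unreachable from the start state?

Starting at q5 and following transitions, the reachable set is {q2, q3, q4, q5, q6, q7}. That leaves q0, q1 unreachable — 2 in total.

2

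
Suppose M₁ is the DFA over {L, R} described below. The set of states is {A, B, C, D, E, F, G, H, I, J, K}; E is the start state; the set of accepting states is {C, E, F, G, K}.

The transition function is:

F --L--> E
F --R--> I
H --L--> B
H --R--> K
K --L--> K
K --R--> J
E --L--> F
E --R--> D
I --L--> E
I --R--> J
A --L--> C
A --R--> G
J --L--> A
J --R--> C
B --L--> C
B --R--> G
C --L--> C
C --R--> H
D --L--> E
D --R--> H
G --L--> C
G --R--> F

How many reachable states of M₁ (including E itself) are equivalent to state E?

All states are reachable from the start state.
P0 = {C,E,F,G,K} | {A,B,D,H,I,J}.
On input R, block {C,E,F,G,K} splits into {C,E,F,K} and {G}.
On input L, block {A,B,D,H,I,J} splits into {A,B,D,I} and {H,J}.
Split {C,E,F,K} by δ(·,R) → {C,K} and {E,F}.
On input L, block {A,B,D,I} splits into {A,B} and {D,I}.
Stable partition: {C,K} | {A,B} | {G} | {H,J} | {E,F} | {D,I} — 6 equivalence classes.
State E belongs to the block {E,F}, which has 2 states.

2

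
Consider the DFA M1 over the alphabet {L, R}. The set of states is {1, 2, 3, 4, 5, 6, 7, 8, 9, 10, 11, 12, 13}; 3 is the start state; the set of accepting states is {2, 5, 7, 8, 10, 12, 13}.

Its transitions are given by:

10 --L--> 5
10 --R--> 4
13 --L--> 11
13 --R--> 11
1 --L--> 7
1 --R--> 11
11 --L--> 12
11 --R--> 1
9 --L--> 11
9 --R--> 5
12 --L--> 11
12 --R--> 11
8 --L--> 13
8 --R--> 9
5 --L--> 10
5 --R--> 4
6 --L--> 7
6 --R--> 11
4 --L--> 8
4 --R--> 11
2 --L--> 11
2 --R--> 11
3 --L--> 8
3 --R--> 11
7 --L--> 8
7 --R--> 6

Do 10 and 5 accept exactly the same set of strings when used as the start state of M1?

First remove the unreachable states {2}; 12 states remain.
P0 = {5,7,8,10,12,13} | {1,3,4,6,9,11}.
Split {5,7,8,10,12,13} by δ(·,L) → {5,7,8,10} and {12,13}.
Split {5,7,8,10} by δ(·,L) → {5,7,10} and {8}.
Split {5,7,10} by δ(·,L) → {5,10} and {7}.
Refine {1,3,4,6,9,11} on symbol L: members go to different blocks, giving {1,6} and {3,4} and {9} and {11}.
The partition is now stable with 8 blocks: {5,10} | {1,6} | {12,13} | {8} | {7} | {3,4} | {9} | {11}.
10 and 5 lie in the same block of the stable partition, so they are equivalent — no string distinguishes them.

Yes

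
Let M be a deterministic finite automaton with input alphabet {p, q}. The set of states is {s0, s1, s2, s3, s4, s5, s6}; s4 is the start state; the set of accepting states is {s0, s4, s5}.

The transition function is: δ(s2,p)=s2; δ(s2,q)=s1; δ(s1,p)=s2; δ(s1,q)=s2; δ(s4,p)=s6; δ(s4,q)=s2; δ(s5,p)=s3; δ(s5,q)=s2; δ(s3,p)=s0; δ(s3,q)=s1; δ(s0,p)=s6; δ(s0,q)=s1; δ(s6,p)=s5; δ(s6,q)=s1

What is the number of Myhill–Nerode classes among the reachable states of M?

P0 = {s0,s4,s5} | {s1,s2,s3,s6}.
On input p, block {s1,s2,s3,s6} splits into {s1,s2} and {s3,s6}.
Stable partition: {s0,s4,s5} | {s1,s2} | {s3,s6} — 3 equivalence classes.

3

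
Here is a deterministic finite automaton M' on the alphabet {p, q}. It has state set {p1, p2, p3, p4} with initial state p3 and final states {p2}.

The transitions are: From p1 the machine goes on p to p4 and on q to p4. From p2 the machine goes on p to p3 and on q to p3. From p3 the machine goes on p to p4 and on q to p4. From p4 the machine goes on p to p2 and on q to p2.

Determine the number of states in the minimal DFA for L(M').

States {p1} cannot be reached from the start state, so discard them.
P0 = {p2} | {p3,p4}.
On input p, block {p3,p4} splits into {p3} and {p4}.
No further refinement is possible. Final partition (3 blocks): {p2} | {p3} | {p4}.

3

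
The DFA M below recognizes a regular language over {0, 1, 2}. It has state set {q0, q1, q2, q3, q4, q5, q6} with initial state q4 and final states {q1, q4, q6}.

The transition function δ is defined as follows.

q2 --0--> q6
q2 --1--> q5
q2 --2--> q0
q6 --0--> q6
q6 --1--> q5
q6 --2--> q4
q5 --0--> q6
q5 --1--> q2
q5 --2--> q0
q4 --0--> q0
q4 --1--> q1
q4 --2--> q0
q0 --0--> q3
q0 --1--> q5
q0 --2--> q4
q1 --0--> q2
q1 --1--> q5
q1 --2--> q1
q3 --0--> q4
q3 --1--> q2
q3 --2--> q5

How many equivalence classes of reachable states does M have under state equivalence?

All states are reachable from the start state.
Start with accepting vs non-accepting: {q1,q4,q6} | {q0,q2,q3,q5}.
On input 0, block {q1,q4,q6} splits into {q1,q4} and {q6}.
On input 1, block {q1,q4} splits into {q1} and {q4}.
Split {q0,q2,q3,q5} by δ(·,0) → {q2,q5} and {q0} and {q3}.
The partition is now stable with 6 blocks: {q1} | {q2,q5} | {q6} | {q4} | {q0} | {q3}.

6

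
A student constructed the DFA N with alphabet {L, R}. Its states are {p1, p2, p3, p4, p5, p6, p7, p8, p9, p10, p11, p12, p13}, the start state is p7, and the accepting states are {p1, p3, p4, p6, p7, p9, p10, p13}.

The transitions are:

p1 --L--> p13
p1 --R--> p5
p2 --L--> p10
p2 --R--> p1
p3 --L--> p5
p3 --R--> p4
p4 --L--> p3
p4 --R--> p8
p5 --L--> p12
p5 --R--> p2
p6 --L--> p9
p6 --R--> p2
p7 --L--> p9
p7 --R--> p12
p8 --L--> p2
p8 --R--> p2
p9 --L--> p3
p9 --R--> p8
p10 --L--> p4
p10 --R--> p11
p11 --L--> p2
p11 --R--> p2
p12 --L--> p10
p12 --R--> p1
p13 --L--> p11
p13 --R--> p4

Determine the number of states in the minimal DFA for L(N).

Reachable states from the start: {p1,p2,p3,p4,p5,p7,p8,p9,p10,p11,p12,p13}. Unreachable: {p6} — drop them.
Initial partition by acceptance: {p1,p3,p4,p7,p9,p10,p13} | {p2,p5,p8,p11,p12}.
Refine {p1,p3,p4,p7,p9,p10,p13} on symbol L: members go to different blocks, giving {p1,p4,p7,p9,p10} and {p3,p13}.
Refine {p1,p4,p7,p9,p10} on symbol L: members go to different blocks, giving {p1,p4,p9} and {p7,p10}.
On input L, block {p2,p5,p8,p11,p12} splits into {p5,p8,p11} and {p2,p12}.
Refine {p7,p10} on symbol R: members go to different blocks, giving {p7} and {p10}.
Stable partition: {p1,p4,p9} | {p5,p8,p11} | {p3,p13} | {p7} | {p2,p12} | {p10} — 6 equivalence classes.

6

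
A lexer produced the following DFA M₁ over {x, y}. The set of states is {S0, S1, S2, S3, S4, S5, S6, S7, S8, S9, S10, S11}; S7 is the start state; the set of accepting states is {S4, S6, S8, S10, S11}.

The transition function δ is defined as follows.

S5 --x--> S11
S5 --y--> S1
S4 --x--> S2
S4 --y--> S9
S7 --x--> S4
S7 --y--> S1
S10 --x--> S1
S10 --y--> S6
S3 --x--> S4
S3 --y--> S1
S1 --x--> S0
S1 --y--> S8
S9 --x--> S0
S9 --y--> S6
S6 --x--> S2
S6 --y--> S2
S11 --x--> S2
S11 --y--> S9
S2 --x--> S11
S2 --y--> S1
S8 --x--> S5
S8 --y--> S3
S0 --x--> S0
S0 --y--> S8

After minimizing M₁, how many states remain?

4

States {S10} cannot be reached from the start state, so discard them.
Start with accepting vs non-accepting: {S4,S6,S8,S11} | {S0,S1,S2,S3,S5,S7,S9}.
Split {S0,S1,S2,S3,S5,S7,S9} by δ(·,x) → {S2,S3,S5,S7} and {S0,S1,S9}.
Refine {S4,S6,S8,S11} on symbol y: members go to different blocks, giving {S4,S11} and {S6,S8}.
Stable partition: {S4,S11} | {S2,S3,S5,S7} | {S0,S1,S9} | {S6,S8} — 4 equivalence classes.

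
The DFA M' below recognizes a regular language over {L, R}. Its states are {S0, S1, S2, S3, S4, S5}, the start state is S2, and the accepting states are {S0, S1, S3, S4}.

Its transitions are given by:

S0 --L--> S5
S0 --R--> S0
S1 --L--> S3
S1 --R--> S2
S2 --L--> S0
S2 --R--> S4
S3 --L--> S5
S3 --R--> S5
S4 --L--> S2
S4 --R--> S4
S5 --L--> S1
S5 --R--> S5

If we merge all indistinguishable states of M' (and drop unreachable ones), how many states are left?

6

Every state is reachable, so we keep all 6.
Initial partition by acceptance: {S0,S1,S3,S4} | {S2,S5}.
Refine {S0,S1,S3,S4} on symbol L: members go to different blocks, giving {S0,S3,S4} and {S1}.
Refine {S0,S3,S4} on symbol R: members go to different blocks, giving {S0,S4} and {S3}.
Refine {S2,S5} on symbol L: members go to different blocks, giving {S2} and {S5}.
Split {S0,S4} by δ(·,L) → {S0} and {S4}.
The partition is now stable with 6 blocks: {S0} | {S2} | {S1} | {S3} | {S5} | {S4}.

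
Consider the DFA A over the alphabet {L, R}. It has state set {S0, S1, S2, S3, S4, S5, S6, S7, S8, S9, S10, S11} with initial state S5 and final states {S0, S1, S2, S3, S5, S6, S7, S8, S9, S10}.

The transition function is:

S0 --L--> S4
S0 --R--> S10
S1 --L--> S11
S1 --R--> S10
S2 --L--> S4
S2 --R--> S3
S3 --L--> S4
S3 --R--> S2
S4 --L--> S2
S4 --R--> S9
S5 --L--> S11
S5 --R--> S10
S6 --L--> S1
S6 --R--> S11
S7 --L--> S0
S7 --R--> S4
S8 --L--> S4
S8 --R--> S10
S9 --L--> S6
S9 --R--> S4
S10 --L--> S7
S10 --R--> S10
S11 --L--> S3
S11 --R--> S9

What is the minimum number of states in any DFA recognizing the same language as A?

Reachable states from the start: {S0,S1,S2,S3,S4,S5,S6,S7,S9,S10,S11}. Unreachable: {S8} — drop them.
Initial partition by acceptance: {S0,S1,S2,S3,S5,S6,S7,S9,S10} | {S4,S11}.
On input L, block {S0,S1,S2,S3,S5,S6,S7,S9,S10} splits into {S0,S1,S2,S3,S5} and {S6,S7,S9,S10}.
Refine {S0,S1,S2,S3,S5} on symbol R: members go to different blocks, giving {S0,S1,S5} and {S2,S3}.
Refine {S6,S7,S9,S10} on symbol L: members go to different blocks, giving {S6,S7} and {S9,S10}.
Split {S9,S10} by δ(·,R) → {S9} and {S10}.
No further refinement is possible. Final partition (6 blocks): {S0,S1,S5} | {S4,S11} | {S6,S7} | {S2,S3} | {S9} | {S10}.

6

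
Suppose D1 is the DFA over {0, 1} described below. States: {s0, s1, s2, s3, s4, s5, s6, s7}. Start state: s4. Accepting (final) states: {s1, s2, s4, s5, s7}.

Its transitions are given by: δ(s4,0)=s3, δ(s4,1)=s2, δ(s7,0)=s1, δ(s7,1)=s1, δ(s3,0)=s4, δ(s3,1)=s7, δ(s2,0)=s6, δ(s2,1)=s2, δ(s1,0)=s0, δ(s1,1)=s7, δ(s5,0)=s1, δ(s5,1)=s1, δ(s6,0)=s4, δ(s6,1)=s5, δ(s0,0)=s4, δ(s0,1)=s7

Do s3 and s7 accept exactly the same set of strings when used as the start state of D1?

Start with accepting vs non-accepting: {s1,s2,s4,s5,s7} | {s0,s3,s6}.
Refine {s1,s2,s4,s5,s7} on symbol 0: members go to different blocks, giving {s1,s2,s4} and {s5,s7}.
Refine {s1,s2,s4} on symbol 1: members go to different blocks, giving {s2,s4} and {s1}.
The partition is now stable with 4 blocks: {s2,s4} | {s0,s3,s6} | {s5,s7} | {s1}.
s3 and s7 end up in different blocks, so they are distinguishable. For instance, the string 'ε' is accepted from only s7.

No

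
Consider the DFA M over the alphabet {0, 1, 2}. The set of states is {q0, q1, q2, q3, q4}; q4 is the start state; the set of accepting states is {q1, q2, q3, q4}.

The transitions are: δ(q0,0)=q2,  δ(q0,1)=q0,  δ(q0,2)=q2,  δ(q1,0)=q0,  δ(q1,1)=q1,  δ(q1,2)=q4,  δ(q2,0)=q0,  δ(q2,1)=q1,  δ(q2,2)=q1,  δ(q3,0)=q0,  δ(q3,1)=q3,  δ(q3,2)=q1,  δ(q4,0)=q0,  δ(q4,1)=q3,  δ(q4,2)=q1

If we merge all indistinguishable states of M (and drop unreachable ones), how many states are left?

2

Start with accepting vs non-accepting: {q1,q2,q3,q4} | {q0}.
Stable partition: {q1,q2,q3,q4} | {q0} — 2 equivalence classes.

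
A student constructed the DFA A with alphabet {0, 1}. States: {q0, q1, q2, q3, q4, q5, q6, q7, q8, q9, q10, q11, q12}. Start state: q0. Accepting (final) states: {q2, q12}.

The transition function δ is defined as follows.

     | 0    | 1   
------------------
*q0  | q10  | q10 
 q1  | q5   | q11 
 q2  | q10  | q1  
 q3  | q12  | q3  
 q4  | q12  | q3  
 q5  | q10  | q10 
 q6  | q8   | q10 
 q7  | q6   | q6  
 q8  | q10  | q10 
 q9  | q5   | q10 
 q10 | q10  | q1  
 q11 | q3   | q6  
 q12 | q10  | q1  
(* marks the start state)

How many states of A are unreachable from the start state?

Starting at q0 and following transitions, the reachable set is {q0, q1, q3, q5, q6, q8, q10, q11, q12}. That leaves q2, q4, q7, q9 unreachable — 4 in total.

4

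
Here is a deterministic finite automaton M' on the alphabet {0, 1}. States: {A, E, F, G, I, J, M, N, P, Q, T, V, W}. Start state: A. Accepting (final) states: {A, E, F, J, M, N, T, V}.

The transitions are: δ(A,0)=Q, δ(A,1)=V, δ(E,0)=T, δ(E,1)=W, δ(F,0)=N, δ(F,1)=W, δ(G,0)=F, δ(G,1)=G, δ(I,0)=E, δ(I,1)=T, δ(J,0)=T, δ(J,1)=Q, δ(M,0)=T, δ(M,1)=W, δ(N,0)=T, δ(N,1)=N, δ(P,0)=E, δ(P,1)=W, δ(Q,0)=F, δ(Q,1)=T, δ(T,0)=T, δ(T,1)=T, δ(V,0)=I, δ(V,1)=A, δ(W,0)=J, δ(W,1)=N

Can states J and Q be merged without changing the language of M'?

No

Reachable states from the start: {A,E,F,I,J,N,Q,T,V,W}. Unreachable: {G,M,P} — drop them.
Start with accepting vs non-accepting: {A,E,F,J,N,T,V} | {I,Q,W}.
Refine {A,E,F,J,N,T,V} on symbol 0: members go to different blocks, giving {E,F,J,N,T} and {A,V}.
Refine {E,F,J,N,T} on symbol 1: members go to different blocks, giving {E,F,J} and {N,T}.
No further refinement is possible. Final partition (4 blocks): {E,F,J} | {I,Q,W} | {A,V} | {N,T}.
J and Q end up in different blocks, so they are distinguishable. For instance, the string 'ε' is accepted from only J.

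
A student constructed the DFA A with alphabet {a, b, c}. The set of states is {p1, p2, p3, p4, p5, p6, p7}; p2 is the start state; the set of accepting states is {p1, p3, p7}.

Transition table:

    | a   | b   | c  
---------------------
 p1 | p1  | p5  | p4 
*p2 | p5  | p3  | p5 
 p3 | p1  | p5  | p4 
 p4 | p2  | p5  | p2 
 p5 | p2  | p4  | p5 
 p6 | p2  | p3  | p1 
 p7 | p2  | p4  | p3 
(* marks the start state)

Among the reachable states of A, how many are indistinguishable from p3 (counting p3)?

2

States {p6,p7} cannot be reached from the start state, so discard them.
P0 = {p1,p3} | {p2,p4,p5}.
Refine {p2,p4,p5} on symbol b: members go to different blocks, giving {p4,p5} and {p2}.
Refine {p4,p5} on symbol c: members go to different blocks, giving {p4} and {p5}.
Stable partition: {p1,p3} | {p4} | {p2} | {p5} — 4 equivalence classes.
State p3 belongs to the block {p1,p3}, which has 2 states.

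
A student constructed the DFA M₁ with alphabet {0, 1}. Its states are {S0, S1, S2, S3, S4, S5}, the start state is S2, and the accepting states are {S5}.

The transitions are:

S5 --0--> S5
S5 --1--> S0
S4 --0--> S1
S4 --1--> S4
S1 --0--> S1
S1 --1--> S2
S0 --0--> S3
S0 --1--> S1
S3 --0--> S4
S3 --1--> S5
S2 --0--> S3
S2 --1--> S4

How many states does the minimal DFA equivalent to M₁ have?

6

All states are reachable from the start state.
P0 = {S5} | {S0,S1,S2,S3,S4}.
On input 1, block {S0,S1,S2,S3,S4} splits into {S0,S1,S2,S4} and {S3}.
Refine {S0,S1,S2,S4} on symbol 0: members go to different blocks, giving {S0,S2} and {S1,S4}.
Refine {S1,S4} on symbol 1: members go to different blocks, giving {S1} and {S4}.
Split {S0,S2} by δ(·,1) → {S0} and {S2}.
The partition is now stable with 6 blocks: {S5} | {S0} | {S3} | {S1} | {S4} | {S2}.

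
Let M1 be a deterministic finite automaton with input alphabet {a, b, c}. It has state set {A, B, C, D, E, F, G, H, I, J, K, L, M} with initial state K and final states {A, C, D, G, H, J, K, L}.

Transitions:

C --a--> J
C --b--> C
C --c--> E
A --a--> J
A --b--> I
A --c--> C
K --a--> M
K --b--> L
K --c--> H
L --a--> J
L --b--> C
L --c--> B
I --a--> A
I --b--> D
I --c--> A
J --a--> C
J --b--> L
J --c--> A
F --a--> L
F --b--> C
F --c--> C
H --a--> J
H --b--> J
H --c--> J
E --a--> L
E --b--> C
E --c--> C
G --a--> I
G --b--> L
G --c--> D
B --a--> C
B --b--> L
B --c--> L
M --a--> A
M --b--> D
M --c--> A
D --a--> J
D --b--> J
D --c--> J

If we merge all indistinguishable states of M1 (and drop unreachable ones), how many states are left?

7

First remove the unreachable states {F,G}; 11 states remain.
P0 = {A,C,D,H,J,K,L} | {B,E,I,M}.
On input a, block {A,C,D,H,J,K,L} splits into {A,C,D,H,J,L} and {K}.
Split {A,C,D,H,J,L} by δ(·,b) → {C,D,H,J,L} and {A}.
Refine {C,D,H,J,L} on symbol c: members go to different blocks, giving {C,L} and {D,H} and {J}.
On input a, block {B,E,I,M} splits into {B,E} and {I,M}.
Stable partition: {C,L} | {B,E} | {K} | {A} | {D,H} | {J} | {I,M} — 7 equivalence classes.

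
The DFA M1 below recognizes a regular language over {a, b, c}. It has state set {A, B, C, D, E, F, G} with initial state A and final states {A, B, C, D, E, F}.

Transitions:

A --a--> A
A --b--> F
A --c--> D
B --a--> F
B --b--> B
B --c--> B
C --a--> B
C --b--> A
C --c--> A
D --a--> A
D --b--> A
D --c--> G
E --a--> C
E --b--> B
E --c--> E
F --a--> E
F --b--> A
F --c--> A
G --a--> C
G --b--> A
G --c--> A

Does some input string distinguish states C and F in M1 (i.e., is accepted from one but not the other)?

Every state is reachable, so we keep all 7.
Start with accepting vs non-accepting: {A,B,C,D,E,F} | {G}.
Refine {A,B,C,D,E,F} on symbol c: members go to different blocks, giving {A,B,C,E,F} and {D}.
Refine {A,B,C,E,F} on symbol c: members go to different blocks, giving {B,C,E,F} and {A}.
On input b, block {B,C,E,F} splits into {B,E} and {C,F}.
No further refinement is possible. Final partition (5 blocks): {B,E} | {G} | {D} | {A} | {C,F}.
C and F lie in the same block of the stable partition, so they are equivalent — no string distinguishes them.

No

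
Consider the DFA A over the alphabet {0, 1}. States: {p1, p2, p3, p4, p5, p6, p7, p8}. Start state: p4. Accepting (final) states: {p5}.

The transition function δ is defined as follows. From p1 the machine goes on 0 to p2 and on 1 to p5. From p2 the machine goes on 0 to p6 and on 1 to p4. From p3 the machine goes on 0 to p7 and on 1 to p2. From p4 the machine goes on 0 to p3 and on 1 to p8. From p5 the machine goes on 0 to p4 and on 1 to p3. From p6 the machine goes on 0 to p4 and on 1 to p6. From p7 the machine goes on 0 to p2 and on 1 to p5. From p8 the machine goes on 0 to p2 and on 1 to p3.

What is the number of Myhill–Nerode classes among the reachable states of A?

States {p1} cannot be reached from the start state, so discard them.
P0 = {p5} | {p2,p3,p4,p6,p7,p8}.
Refine {p2,p3,p4,p6,p7,p8} on symbol 1: members go to different blocks, giving {p2,p3,p4,p6,p8} and {p7}.
Split {p2,p3,p4,p6,p8} by δ(·,0) → {p2,p4,p6,p8} and {p3}.
Split {p2,p4,p6,p8} by δ(·,0) → {p2,p6,p8} and {p4}.
On input 0, block {p2,p6,p8} splits into {p2,p8} and {p6}.
Refine {p2,p8} on symbol 0: members go to different blocks, giving {p2} and {p8}.
Stable partition: {p5} | {p2} | {p7} | {p3} | {p4} | {p6} | {p8} — 7 equivalence classes.

7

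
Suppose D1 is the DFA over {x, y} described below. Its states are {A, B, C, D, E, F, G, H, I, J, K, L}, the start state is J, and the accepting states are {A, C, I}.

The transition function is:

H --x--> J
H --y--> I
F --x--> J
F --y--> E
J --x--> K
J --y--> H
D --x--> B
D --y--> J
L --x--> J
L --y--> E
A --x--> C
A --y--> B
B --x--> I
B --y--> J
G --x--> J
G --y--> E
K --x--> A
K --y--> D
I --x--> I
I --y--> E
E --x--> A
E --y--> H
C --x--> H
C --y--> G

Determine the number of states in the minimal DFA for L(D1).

Reachable states from the start: {A,B,C,D,E,G,H,I,J,K}. Unreachable: {F,L} — drop them.
Initial partition by acceptance: {A,C,I} | {B,D,E,G,H,J,K}.
On input x, block {A,C,I} splits into {A,I} and {C}.
On input x, block {A,I} splits into {A} and {I}.
Refine {B,D,E,G,H,J,K} on symbol x: members go to different blocks, giving {D,G,H,J} and {E,K} and {B}.
Refine {D,G,H,J} on symbol x: members go to different blocks, giving {G,H} and {D} and {J}.
On input y, block {G,H} splits into {G} and {H}.
Refine {E,K} on symbol y: members go to different blocks, giving {E} and {K}.
The partition is now stable with 10 blocks: {A} | {G} | {C} | {I} | {E} | {B} | {D} | {J} | {H} | {K}.

10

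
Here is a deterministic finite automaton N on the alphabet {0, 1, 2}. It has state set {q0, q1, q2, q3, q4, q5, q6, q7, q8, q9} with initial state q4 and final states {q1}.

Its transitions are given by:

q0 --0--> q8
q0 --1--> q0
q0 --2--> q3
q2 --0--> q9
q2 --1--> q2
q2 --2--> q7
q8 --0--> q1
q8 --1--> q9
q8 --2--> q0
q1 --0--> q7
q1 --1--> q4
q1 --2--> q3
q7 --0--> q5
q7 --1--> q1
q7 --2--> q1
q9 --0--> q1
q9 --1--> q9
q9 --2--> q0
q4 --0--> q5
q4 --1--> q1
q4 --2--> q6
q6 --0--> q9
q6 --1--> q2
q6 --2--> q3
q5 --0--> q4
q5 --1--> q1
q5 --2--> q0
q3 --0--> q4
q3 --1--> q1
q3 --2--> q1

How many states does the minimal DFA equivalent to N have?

5

P0 = {q1} | {q0,q2,q3,q4,q5,q6,q7,q8,q9}.
On input 0, block {q0,q2,q3,q4,q5,q6,q7,q8,q9} splits into {q0,q2,q3,q4,q5,q6,q7} and {q8,q9}.
Refine {q0,q2,q3,q4,q5,q6,q7} on symbol 0: members go to different blocks, giving {q3,q4,q5,q7} and {q0,q2,q6}.
Split {q3,q4,q5,q7} by δ(·,2) → {q3,q7} and {q4,q5}.
Stable partition: {q1} | {q3,q7} | {q8,q9} | {q0,q2,q6} | {q4,q5} — 5 equivalence classes.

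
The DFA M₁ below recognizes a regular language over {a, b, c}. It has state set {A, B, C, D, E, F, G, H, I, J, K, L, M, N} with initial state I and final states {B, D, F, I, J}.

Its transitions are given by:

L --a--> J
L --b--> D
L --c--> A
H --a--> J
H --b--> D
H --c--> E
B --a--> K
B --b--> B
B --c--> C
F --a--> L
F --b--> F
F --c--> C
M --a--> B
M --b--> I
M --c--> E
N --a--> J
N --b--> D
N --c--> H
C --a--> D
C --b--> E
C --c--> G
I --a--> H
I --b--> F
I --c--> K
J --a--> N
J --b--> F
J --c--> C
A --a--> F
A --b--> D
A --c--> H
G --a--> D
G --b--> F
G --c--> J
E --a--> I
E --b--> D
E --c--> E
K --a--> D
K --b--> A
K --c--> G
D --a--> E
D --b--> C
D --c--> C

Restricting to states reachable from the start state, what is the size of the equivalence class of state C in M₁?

2

States {B,M} cannot be reached from the start state, so discard them.
Start with accepting vs non-accepting: {D,F,I,J} | {A,C,E,G,H,K,L,N}.
On input b, block {D,F,I,J} splits into {F,I,J} and {D}.
Refine {A,C,E,G,H,K,L,N} on symbol a: members go to different blocks, giving {A,E,H,L,N} and {C,G,K}.
Refine {C,G,K} on symbol b: members go to different blocks, giving {C,K} and {G}.
The partition is now stable with 5 blocks: {F,I,J} | {A,E,H,L,N} | {D} | {C,K} | {G}.
State C belongs to the block {C,K}, which has 2 states.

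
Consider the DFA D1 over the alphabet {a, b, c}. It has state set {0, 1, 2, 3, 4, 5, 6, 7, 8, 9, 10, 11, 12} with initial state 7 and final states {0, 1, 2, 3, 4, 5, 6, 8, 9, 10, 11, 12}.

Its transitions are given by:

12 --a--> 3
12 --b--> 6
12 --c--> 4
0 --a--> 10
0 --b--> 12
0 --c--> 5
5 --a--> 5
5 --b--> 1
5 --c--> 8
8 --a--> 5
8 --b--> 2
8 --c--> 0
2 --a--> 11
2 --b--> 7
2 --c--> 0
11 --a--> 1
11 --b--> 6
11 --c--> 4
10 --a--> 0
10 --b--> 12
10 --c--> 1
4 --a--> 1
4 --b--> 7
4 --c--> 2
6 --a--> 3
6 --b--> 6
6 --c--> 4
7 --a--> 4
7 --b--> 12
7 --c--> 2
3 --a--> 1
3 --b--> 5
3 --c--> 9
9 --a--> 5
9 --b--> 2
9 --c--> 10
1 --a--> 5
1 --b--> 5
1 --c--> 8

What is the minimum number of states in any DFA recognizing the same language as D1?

Start with accepting vs non-accepting: {0,1,2,3,4,5,6,8,9,10,11,12} | {7}.
On input b, block {0,1,2,3,4,5,6,8,9,10,11,12} splits into {0,1,3,5,6,8,9,10,11,12} and {2,4}.
Refine {0,1,3,5,6,8,9,10,11,12} on symbol b: members go to different blocks, giving {0,1,3,5,6,10,11,12} and {8,9}.
On input c, block {0,1,3,5,6,10,11,12} splits into {1,3,5} and {6,11,12} and {0,10}.
On input a, block {2,4} splits into {2} and {4}.
No further refinement is possible. Final partition (7 blocks): {1,3,5} | {7} | {2} | {8,9} | {6,11,12} | {0,10} | {4}.

7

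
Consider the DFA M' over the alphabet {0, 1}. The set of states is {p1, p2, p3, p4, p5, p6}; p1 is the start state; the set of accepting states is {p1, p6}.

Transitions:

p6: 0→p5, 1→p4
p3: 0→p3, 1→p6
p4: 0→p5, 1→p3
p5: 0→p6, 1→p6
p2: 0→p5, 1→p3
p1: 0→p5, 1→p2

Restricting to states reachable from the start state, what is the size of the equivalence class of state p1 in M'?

All states are reachable from the start state.
Initial partition by acceptance: {p1,p6} | {p2,p3,p4,p5}.
Refine {p2,p3,p4,p5} on symbol 0: members go to different blocks, giving {p2,p3,p4} and {p5}.
Split {p2,p3,p4} by δ(·,0) → {p2,p4} and {p3}.
Stable partition: {p1,p6} | {p2,p4} | {p5} | {p3} — 4 equivalence classes.
State p1 belongs to the block {p1,p6}, which has 2 states.

2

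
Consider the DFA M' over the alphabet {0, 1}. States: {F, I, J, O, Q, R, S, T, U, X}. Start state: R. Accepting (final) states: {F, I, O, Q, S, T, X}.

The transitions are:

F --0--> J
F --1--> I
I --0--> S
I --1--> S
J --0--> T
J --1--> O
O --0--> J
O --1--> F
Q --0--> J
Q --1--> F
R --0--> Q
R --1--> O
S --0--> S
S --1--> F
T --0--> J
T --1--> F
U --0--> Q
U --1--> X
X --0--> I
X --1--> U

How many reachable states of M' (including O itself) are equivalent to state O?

3

First remove the unreachable states {U,X}; 8 states remain.
P0 = {F,I,O,Q,S,T} | {J,R}.
Split {F,I,O,Q,S,T} by δ(·,0) → {F,O,Q,T} and {I,S}.
Split {F,O,Q,T} by δ(·,1) → {O,Q,T} and {F}.
Split {I,S} by δ(·,1) → {I} and {S}.
The partition is now stable with 5 blocks: {O,Q,T} | {J,R} | {I} | {F} | {S}.
The equivalence class containing O is {O,Q,T}, of size 3.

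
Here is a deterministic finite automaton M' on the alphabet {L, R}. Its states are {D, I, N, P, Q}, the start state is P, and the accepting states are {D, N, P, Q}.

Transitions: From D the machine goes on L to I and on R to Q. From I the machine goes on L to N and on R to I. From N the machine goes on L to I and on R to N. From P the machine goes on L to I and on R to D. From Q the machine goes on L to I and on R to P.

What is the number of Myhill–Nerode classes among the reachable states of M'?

Initial partition by acceptance: {D,N,P,Q} | {I}.
No further refinement is possible. Final partition (2 blocks): {D,N,P,Q} | {I}.

2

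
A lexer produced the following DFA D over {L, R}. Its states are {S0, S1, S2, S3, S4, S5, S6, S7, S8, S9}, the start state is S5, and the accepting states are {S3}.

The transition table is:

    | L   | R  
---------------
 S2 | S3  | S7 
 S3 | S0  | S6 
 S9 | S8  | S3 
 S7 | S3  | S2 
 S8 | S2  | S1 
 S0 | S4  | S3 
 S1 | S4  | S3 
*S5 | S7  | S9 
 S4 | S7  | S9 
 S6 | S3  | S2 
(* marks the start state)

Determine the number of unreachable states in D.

0

Exploring from S5, all states are eventually visited, so none are unreachable.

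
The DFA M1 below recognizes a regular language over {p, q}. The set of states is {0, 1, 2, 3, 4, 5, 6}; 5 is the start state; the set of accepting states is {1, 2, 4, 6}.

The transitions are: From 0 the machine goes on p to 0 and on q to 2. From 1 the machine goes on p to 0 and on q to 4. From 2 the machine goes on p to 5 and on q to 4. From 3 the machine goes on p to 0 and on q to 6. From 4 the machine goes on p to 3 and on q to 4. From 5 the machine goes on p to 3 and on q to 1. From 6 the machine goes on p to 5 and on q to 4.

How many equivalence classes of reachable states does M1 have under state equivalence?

All states are reachable from the start state.
Initial partition by acceptance: {1,2,4,6} | {0,3,5}.
The partition is now stable with 2 blocks: {1,2,4,6} | {0,3,5}.

2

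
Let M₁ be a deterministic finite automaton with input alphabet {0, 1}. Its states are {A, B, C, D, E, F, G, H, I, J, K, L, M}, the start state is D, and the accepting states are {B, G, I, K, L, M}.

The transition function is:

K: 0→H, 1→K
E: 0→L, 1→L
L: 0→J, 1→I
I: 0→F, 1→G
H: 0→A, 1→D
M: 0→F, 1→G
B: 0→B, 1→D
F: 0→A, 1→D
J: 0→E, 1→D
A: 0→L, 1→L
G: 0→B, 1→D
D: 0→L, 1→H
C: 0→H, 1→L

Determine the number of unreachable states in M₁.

Starting at D and following transitions, the reachable set is {A, B, D, E, F, G, H, I, J, L}. That leaves C, K, M unreachable — 3 in total.

3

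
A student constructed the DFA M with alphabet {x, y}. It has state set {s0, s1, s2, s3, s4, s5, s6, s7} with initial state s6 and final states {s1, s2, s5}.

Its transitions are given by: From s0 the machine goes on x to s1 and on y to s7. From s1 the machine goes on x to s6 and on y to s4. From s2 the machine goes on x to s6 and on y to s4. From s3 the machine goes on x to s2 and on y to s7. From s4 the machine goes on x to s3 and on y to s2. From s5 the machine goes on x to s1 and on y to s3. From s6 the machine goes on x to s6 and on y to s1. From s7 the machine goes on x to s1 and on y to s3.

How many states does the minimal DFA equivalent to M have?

4

First remove the unreachable states {s0,s5}; 6 states remain.
P0 = {s1,s2} | {s3,s4,s6,s7}.
Split {s3,s4,s6,s7} by δ(·,x) → {s3,s7} and {s4,s6}.
Refine {s4,s6} on symbol x: members go to different blocks, giving {s4} and {s6}.
The partition is now stable with 4 blocks: {s1,s2} | {s3,s7} | {s4} | {s6}.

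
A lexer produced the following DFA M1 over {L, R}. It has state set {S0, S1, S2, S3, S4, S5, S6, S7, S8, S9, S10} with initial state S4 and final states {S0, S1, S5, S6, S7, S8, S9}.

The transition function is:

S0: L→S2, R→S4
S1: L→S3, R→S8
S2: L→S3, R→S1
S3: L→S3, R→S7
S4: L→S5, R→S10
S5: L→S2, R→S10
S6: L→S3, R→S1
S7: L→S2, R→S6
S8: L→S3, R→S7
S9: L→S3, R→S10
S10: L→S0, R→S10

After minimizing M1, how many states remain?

4

Reachable states from the start: {S0,S1,S2,S3,S4,S5,S6,S7,S8,S10}. Unreachable: {S9} — drop them.
Initial partition by acceptance: {S0,S1,S5,S6,S7,S8} | {S2,S3,S4,S10}.
On input R, block {S0,S1,S5,S6,S7,S8} splits into {S1,S6,S7,S8} and {S0,S5}.
Refine {S2,S3,S4,S10} on symbol L: members go to different blocks, giving {S2,S3} and {S4,S10}.
The partition is now stable with 4 blocks: {S1,S6,S7,S8} | {S2,S3} | {S0,S5} | {S4,S10}.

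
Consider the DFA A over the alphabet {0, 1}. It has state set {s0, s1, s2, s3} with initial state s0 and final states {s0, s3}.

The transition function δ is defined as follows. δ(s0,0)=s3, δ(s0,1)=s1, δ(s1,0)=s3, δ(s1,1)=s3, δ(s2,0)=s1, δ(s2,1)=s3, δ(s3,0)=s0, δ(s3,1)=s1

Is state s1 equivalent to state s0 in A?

No

States {s2} cannot be reached from the start state, so discard them.
P0 = {s0,s3} | {s1}.
The partition is now stable with 2 blocks: {s0,s3} | {s1}.
s1 and s0 end up in different blocks, so they are distinguishable. For instance, the string 'ε' is accepted from only s0.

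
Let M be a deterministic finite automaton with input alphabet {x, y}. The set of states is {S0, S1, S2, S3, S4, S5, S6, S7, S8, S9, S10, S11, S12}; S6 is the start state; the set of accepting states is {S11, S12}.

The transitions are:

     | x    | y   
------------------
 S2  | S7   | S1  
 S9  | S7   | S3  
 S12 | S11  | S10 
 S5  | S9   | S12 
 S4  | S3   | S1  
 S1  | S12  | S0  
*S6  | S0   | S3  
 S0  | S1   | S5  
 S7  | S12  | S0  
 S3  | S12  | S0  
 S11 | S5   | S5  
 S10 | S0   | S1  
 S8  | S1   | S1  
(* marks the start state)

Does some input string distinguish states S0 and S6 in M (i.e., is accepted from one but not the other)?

First remove the unreachable states {S2,S4,S8}; 10 states remain.
Start with accepting vs non-accepting: {S11,S12} | {S0,S1,S3,S5,S6,S7,S9,S10}.
Split {S11,S12} by δ(·,x) → {S11} and {S12}.
On input x, block {S0,S1,S3,S5,S6,S7,S9,S10} splits into {S0,S5,S6,S9,S10} and {S1,S3,S7}.
Refine {S0,S5,S6,S9,S10} on symbol x: members go to different blocks, giving {S5,S6,S10} and {S0,S9}.
Refine {S5,S6,S10} on symbol y: members go to different blocks, giving {S6,S10} and {S5}.
Split {S0,S9} by δ(·,y) → {S0} and {S9}.
The partition is now stable with 7 blocks: {S11} | {S6,S10} | {S12} | {S1,S3,S7} | {S0} | {S5} | {S9}.
S0 and S6 end up in different blocks, so they are distinguishable. For instance, the string 'xx' is accepted from only S0.

Yes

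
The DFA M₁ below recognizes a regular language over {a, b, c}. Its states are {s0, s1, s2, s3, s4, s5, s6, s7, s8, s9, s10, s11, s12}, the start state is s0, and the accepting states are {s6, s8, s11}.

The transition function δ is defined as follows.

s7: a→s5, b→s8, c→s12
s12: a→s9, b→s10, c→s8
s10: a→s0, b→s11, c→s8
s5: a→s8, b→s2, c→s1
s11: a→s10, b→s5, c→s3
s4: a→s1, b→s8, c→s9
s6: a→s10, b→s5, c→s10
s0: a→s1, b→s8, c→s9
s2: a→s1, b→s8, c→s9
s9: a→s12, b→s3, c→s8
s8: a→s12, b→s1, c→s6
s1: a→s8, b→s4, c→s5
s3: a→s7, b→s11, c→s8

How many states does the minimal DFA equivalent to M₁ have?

6

All states are reachable from the start state.
Start with accepting vs non-accepting: {s6,s8,s11} | {s0,s1,s2,s3,s4,s5,s7,s9,s10,s12}.
On input c, block {s6,s8,s11} splits into {s6,s11} and {s8}.
On input a, block {s0,s1,s2,s3,s4,s5,s7,s9,s10,s12} splits into {s0,s2,s3,s4,s7,s9,s10,s12} and {s1,s5}.
Split {s0,s2,s3,s4,s7,s9,s10,s12} by δ(·,a) → {s0,s2,s4,s7} and {s3,s9,s10,s12}.
Refine {s3,s9,s10,s12} on symbol a: members go to different blocks, giving {s3,s10} and {s9,s12}.
Stable partition: {s6,s11} | {s0,s2,s4,s7} | {s8} | {s1,s5} | {s3,s10} | {s9,s12} — 6 equivalence classes.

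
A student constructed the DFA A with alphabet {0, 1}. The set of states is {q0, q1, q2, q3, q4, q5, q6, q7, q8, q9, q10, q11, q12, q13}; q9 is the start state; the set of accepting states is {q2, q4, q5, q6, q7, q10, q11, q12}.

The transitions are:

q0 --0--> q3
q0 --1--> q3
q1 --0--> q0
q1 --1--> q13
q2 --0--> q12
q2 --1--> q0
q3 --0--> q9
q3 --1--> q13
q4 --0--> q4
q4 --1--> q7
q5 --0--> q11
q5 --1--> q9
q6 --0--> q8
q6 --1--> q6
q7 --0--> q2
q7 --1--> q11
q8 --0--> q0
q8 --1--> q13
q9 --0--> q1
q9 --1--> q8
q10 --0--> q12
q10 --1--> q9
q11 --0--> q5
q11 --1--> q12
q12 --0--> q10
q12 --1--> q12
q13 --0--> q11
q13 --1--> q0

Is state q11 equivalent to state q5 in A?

No

Reachable states from the start: {q0,q1,q3,q5,q8,q9,q10,q11,q12,q13}. Unreachable: {q2,q4,q6,q7} — drop them.
Initial partition by acceptance: {q5,q10,q11,q12} | {q0,q1,q3,q8,q9,q13}.
Refine {q5,q10,q11,q12} on symbol 1: members go to different blocks, giving {q5,q10} and {q11,q12}.
Split {q0,q1,q3,q8,q9,q13} by δ(·,0) → {q0,q1,q3,q8,q9} and {q13}.
On input 1, block {q0,q1,q3,q8,q9} splits into {q1,q3,q8} and {q0,q9}.
The partition is now stable with 5 blocks: {q5,q10} | {q1,q3,q8} | {q11,q12} | {q13} | {q0,q9}.
q11 and q5 end up in different blocks, so they are distinguishable. For instance, the string '1' is accepted from only q11.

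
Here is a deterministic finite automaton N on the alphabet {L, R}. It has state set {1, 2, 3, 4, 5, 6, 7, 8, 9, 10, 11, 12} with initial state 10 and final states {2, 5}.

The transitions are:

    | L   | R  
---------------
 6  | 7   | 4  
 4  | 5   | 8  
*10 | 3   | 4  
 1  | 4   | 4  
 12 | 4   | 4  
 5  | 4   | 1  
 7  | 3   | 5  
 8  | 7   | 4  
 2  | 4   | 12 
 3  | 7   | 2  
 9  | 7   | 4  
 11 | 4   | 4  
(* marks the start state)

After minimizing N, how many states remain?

5

Reachable states from the start: {1,2,3,4,5,7,8,10,12}. Unreachable: {6,9,11} — drop them.
Initial partition by acceptance: {2,5} | {1,3,4,7,8,10,12}.
Split {1,3,4,7,8,10,12} by δ(·,L) → {1,3,7,8,10,12} and {4}.
Split {1,3,7,8,10,12} by δ(·,L) → {3,7,8,10} and {1,12}.
Refine {3,7,8,10} on symbol R: members go to different blocks, giving {3,7} and {8,10}.
Stable partition: {2,5} | {3,7} | {4} | {1,12} | {8,10} — 5 equivalence classes.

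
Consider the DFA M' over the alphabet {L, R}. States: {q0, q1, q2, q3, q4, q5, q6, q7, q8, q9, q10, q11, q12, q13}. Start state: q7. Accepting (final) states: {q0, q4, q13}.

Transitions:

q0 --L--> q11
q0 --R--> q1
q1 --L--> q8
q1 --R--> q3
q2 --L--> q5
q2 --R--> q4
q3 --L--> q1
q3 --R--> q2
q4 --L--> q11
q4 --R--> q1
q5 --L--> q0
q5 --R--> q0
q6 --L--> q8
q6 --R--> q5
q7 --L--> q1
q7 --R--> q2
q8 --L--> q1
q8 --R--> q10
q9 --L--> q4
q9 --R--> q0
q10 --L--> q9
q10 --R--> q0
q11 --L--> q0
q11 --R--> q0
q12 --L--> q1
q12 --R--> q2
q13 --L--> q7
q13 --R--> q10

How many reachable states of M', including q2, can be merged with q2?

States {q6,q12,q13} cannot be reached from the start state, so discard them.
Start with accepting vs non-accepting: {q0,q4} | {q1,q2,q3,q5,q7,q8,q9,q10,q11}.
On input L, block {q1,q2,q3,q5,q7,q8,q9,q10,q11} splits into {q1,q2,q3,q7,q8,q10} and {q5,q9,q11}.
Split {q1,q2,q3,q7,q8,q10} by δ(·,L) → {q1,q3,q7,q8} and {q2,q10}.
On input R, block {q1,q3,q7,q8} splits into {q3,q7,q8} and {q1}.
No further refinement is possible. Final partition (5 blocks): {q0,q4} | {q3,q7,q8} | {q5,q9,q11} | {q2,q10} | {q1}.
State q2 belongs to the block {q2,q10}, which has 2 states.

2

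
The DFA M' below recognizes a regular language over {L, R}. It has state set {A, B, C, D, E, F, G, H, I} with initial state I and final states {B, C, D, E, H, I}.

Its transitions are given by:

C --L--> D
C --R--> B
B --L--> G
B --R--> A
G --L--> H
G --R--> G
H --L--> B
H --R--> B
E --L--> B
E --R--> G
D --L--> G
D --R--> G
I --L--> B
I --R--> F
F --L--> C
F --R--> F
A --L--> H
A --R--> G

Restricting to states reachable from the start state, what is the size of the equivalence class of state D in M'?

First remove the unreachable states {E}; 8 states remain.
Initial partition by acceptance: {B,C,D,H,I} | {A,F,G}.
Refine {B,C,D,H,I} on symbol L: members go to different blocks, giving {C,H,I} and {B,D}.
On input R, block {C,H,I} splits into {C,H} and {I}.
Stable partition: {C,H} | {A,F,G} | {B,D} | {I} — 4 equivalence classes.
The equivalence class containing D is {B,D}, of size 2.

2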